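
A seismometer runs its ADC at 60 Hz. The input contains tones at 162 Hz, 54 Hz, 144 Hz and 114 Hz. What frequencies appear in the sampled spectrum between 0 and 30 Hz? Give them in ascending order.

fs/2 = 30 Hz.
162 Hz mod fs = 42 Hz.
42 Hz > fs/2 = 30 Hz, folds to fs − 42 Hz = 18 Hz.
54 Hz > fs/2 = 30 Hz, folds to fs − 54 Hz = 6 Hz.
144 Hz mod fs = 24 Hz.
24 Hz ≤ fs/2 = 30 Hz, appears at 24 Hz.
114 Hz mod fs = 54 Hz.
54 Hz > fs/2 = 30 Hz, folds to fs − 54 Hz = 6 Hz.
Distinct values: {6 Hz, 18 Hz, 24 Hz}.

6 Hz, 18 Hz, 24 Hz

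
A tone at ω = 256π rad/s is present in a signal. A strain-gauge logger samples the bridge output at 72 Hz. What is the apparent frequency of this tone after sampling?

16 Hz

ω = 256π rad/s → f = ω/(2π) = 128 Hz.
128 Hz mod fs = 56 Hz.
56 Hz > fs/2 = 36 Hz, folds to fs − 56 Hz = 16 Hz.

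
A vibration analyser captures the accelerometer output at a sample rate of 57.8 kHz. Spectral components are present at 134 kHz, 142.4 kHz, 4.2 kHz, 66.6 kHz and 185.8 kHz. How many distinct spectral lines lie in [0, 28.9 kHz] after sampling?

5

fs/2 = 28.9 kHz.
134 kHz mod fs = 18.4 kHz.
18.4 kHz ≤ fs/2 = 28.9 kHz, appears at 18.4 kHz.
142.4 kHz mod fs = 26.8 kHz.
26.8 kHz ≤ fs/2 = 28.9 kHz, appears at 26.8 kHz.
4.2 kHz ≤ fs/2 = 28.9 kHz, passes unchanged.
66.6 kHz mod fs = 8.8 kHz.
8.8 kHz ≤ fs/2 = 28.9 kHz, appears at 8.8 kHz.
185.8 kHz mod fs = 12.4 kHz.
12.4 kHz ≤ fs/2 = 28.9 kHz, appears at 12.4 kHz.
Distinct values: {4.2 kHz, 8.8 kHz, 12.4 kHz, 18.4 kHz, 26.8 kHz} → 5.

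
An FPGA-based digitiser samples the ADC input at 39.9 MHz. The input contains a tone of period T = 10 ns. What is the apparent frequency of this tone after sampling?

T = 10 ns → f = 1/T = 100 MHz.
100 MHz mod fs = 20.2 MHz.
20.2 MHz > fs/2 = 19.95 MHz, folds to fs − 20.2 MHz = 19.7 MHz.

19.7 MHz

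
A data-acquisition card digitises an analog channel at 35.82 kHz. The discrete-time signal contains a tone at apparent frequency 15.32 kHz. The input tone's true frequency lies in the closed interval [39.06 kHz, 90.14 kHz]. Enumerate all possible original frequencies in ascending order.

51.14 kHz, 56.32 kHz, 86.96 kHz

Frequencies that alias to 15.32 kHz are k·fs ± 15.32 kHz for integer k ≥ 0.
k=0: 15.32 kHz.
k=1: 20.5 kHz, 51.14 kHz.
k=2: 56.32 kHz, 86.96 kHz.
k=3: 92.14 kHz, 122.78 kHz.
Within [39.06 kHz, 90.14 kHz]: 51.14 kHz, 56.32 kHz, 86.96 kHz.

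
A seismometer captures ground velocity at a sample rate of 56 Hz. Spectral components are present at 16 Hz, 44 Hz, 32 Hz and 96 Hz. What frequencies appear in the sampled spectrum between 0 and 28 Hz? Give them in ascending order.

fs/2 = 28 Hz.
16 Hz ≤ fs/2 = 28 Hz, passes unchanged.
44 Hz > fs/2 = 28 Hz, folds to fs − 44 Hz = 12 Hz.
32 Hz > fs/2 = 28 Hz, folds to fs − 32 Hz = 24 Hz.
96 Hz mod fs = 40 Hz.
40 Hz > fs/2 = 28 Hz, folds to fs − 40 Hz = 16 Hz.
Distinct values: {12 Hz, 16 Hz, 24 Hz}.

12 Hz, 16 Hz, 24 Hz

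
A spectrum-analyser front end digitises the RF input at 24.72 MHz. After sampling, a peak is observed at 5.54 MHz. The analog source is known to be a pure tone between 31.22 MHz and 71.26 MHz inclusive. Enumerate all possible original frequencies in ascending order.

Frequencies that alias to 5.54 MHz are k·fs ± 5.54 MHz for integer k ≥ 0.
k=0: 5.54 MHz.
k=1: 19.18 MHz, 30.26 MHz.
k=2: 43.9 MHz, 54.98 MHz.
k=3: 68.62 MHz, 79.7 MHz.
k=4: 93.34 MHz, 104.42 MHz.
Within [31.22 MHz, 71.26 MHz]: 43.9 MHz, 54.98 MHz, 68.62 MHz.

43.9 MHz, 54.98 MHz, 68.62 MHz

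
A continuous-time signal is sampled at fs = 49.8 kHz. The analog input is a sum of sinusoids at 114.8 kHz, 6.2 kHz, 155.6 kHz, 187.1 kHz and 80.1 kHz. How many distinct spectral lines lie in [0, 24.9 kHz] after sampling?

4

fs/2 = 24.9 kHz.
114.8 kHz mod fs = 15.2 kHz.
15.2 kHz ≤ fs/2 = 24.9 kHz, appears at 15.2 kHz.
6.2 kHz ≤ fs/2 = 24.9 kHz, passes unchanged.
155.6 kHz mod fs = 6.2 kHz.
6.2 kHz ≤ fs/2 = 24.9 kHz, appears at 6.2 kHz.
187.1 kHz mod fs = 37.7 kHz.
37.7 kHz > fs/2 = 24.9 kHz, folds to fs − 37.7 kHz = 12.1 kHz.
80.1 kHz mod fs = 30.3 kHz.
30.3 kHz > fs/2 = 24.9 kHz, folds to fs − 30.3 kHz = 19.5 kHz.
Distinct values: {6.2 kHz, 12.1 kHz, 15.2 kHz, 19.5 kHz} → 4.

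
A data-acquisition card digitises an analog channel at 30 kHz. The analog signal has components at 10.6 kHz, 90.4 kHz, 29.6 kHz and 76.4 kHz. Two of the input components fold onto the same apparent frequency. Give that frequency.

fs/2 = 15 kHz.
10.6 kHz ≤ fs/2 = 15 kHz, passes unchanged.
90.4 kHz mod fs = 0.4 kHz.
0.4 kHz ≤ fs/2 = 15 kHz, appears at 0.4 kHz.
29.6 kHz > fs/2 = 15 kHz, folds to fs − 29.6 kHz = 0.4 kHz.
76.4 kHz mod fs = 16.4 kHz.
16.4 kHz > fs/2 = 15 kHz, folds to fs − 16.4 kHz = 13.6 kHz.
29.6 kHz and 90.4 kHz both map to 0.4 kHz.

0.4 kHz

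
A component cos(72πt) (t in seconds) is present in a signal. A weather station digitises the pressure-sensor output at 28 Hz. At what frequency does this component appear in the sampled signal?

ω = 72π rad/s → f = ω/(2π) = 36 Hz.
36 Hz mod fs = 8 Hz.
8 Hz ≤ fs/2 = 14 Hz, appears at 8 Hz.

8 Hz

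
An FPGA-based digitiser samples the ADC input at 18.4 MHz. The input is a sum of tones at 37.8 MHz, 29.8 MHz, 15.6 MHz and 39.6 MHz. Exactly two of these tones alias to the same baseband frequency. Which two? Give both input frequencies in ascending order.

15.6 MHz, 39.6 MHz

fs/2 = 9.2 MHz.
37.8 MHz mod fs = 1 MHz.
1 MHz ≤ fs/2 = 9.2 MHz, appears at 1 MHz.
29.8 MHz mod fs = 11.4 MHz.
11.4 MHz > fs/2 = 9.2 MHz, folds to fs − 11.4 MHz = 7 MHz.
15.6 MHz > fs/2 = 9.2 MHz, folds to fs − 15.6 MHz = 2.8 MHz.
39.6 MHz mod fs = 2.8 MHz.
2.8 MHz ≤ fs/2 = 9.2 MHz, appears at 2.8 MHz.
15.6 MHz and 39.6 MHz both map to 2.8 MHz.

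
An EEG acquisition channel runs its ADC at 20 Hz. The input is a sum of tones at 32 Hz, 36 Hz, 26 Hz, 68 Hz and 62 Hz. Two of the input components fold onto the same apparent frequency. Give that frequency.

8 Hz

fs/2 = 10 Hz.
32 Hz mod fs = 12 Hz.
12 Hz > fs/2 = 10 Hz, folds to fs − 12 Hz = 8 Hz.
36 Hz mod fs = 16 Hz.
16 Hz > fs/2 = 10 Hz, folds to fs − 16 Hz = 4 Hz.
26 Hz mod fs = 6 Hz.
6 Hz ≤ fs/2 = 10 Hz, appears at 6 Hz.
68 Hz mod fs = 8 Hz.
8 Hz ≤ fs/2 = 10 Hz, appears at 8 Hz.
62 Hz mod fs = 2 Hz.
2 Hz ≤ fs/2 = 10 Hz, appears at 2 Hz.
32 Hz and 68 Hz both map to 8 Hz.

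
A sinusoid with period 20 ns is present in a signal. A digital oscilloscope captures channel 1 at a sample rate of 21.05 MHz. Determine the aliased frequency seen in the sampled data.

T = 20 ns → f = 1/T = 50 MHz.
50 MHz mod fs = 7.9 MHz.
7.9 MHz ≤ fs/2 = 10.525 MHz, appears at 7.9 MHz.

7.9 MHz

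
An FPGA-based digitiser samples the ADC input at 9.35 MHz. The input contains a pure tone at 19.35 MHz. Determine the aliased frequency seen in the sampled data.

0.65 MHz

19.35 MHz mod fs = 0.65 MHz.
0.65 MHz ≤ fs/2 = 4.675 MHz, appears at 0.65 MHz.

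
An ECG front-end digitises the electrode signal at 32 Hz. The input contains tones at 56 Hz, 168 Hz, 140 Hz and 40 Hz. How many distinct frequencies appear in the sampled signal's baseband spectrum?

fs/2 = 16 Hz.
56 Hz mod fs = 24 Hz.
24 Hz > fs/2 = 16 Hz, folds to fs − 24 Hz = 8 Hz.
168 Hz mod fs = 8 Hz.
8 Hz ≤ fs/2 = 16 Hz, appears at 8 Hz.
140 Hz mod fs = 12 Hz.
12 Hz ≤ fs/2 = 16 Hz, appears at 12 Hz.
40 Hz mod fs = 8 Hz.
8 Hz ≤ fs/2 = 16 Hz, appears at 8 Hz.
Distinct values: {8 Hz, 12 Hz} → 2.

2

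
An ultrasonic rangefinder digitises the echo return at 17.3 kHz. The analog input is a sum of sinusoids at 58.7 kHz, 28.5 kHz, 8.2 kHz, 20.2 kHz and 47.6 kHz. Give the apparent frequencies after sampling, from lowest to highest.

2.9 kHz, 4.3 kHz, 6.1 kHz, 6.8 kHz, 8.2 kHz

fs/2 = 8.65 kHz.
58.7 kHz mod fs = 6.8 kHz.
6.8 kHz ≤ fs/2 = 8.65 kHz, appears at 6.8 kHz.
28.5 kHz mod fs = 11.2 kHz.
11.2 kHz > fs/2 = 8.65 kHz, folds to fs − 11.2 kHz = 6.1 kHz.
8.2 kHz ≤ fs/2 = 8.65 kHz, passes unchanged.
20.2 kHz mod fs = 2.9 kHz.
2.9 kHz ≤ fs/2 = 8.65 kHz, appears at 2.9 kHz.
47.6 kHz mod fs = 13 kHz.
13 kHz > fs/2 = 8.65 kHz, folds to fs − 13 kHz = 4.3 kHz.
Distinct values: {2.9 kHz, 4.3 kHz, 6.1 kHz, 6.8 kHz, 8.2 kHz}.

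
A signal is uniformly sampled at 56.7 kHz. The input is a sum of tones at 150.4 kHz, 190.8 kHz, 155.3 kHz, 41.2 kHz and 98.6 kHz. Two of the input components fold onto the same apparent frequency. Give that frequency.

fs/2 = 28.35 kHz.
150.4 kHz mod fs = 37 kHz.
37 kHz > fs/2 = 28.35 kHz, folds to fs − 37 kHz = 19.7 kHz.
190.8 kHz mod fs = 20.7 kHz.
20.7 kHz ≤ fs/2 = 28.35 kHz, appears at 20.7 kHz.
155.3 kHz mod fs = 41.9 kHz.
41.9 kHz > fs/2 = 28.35 kHz, folds to fs − 41.9 kHz = 14.8 kHz.
41.2 kHz > fs/2 = 28.35 kHz, folds to fs − 41.2 kHz = 15.5 kHz.
98.6 kHz mod fs = 41.9 kHz.
41.9 kHz > fs/2 = 28.35 kHz, folds to fs − 41.9 kHz = 14.8 kHz.
98.6 kHz and 155.3 kHz both map to 14.8 kHz.

14.8 kHz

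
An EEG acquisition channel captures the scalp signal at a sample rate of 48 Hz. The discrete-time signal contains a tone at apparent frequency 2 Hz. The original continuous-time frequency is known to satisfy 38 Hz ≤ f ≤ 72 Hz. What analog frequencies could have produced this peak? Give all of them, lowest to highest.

46 Hz, 50 Hz

Frequencies that alias to 2 Hz are k·fs ± 2 Hz for integer k ≥ 0.
k=0: 2 Hz.
k=1: 46 Hz, 50 Hz.
k=2: 94 Hz, 98 Hz.
Within [38 Hz, 72 Hz]: 46 Hz, 50 Hz.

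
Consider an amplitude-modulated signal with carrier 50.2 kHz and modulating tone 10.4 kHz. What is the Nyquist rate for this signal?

121.2 kHz

AM sidebands sit at fc ± fm = 39.8 kHz and 60.6 kHz.
Highest-frequency component: 60.6 kHz.
Nyquist rate = 2 × 60.6 kHz = 121.2 kHz.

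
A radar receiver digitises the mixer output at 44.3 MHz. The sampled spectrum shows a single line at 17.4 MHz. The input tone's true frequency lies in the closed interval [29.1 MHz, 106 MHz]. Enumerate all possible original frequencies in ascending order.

Frequencies that alias to 17.4 MHz are k·fs ± 17.4 MHz for integer k ≥ 0.
k=0: 17.4 MHz.
k=1: 26.9 MHz, 61.7 MHz.
k=2: 71.2 MHz, 106 MHz.
k=3: 115.5 MHz, 150.3 MHz.
Within [29.1 MHz, 106 MHz]: 61.7 MHz, 71.2 MHz, 106 MHz.

61.7 MHz, 71.2 MHz, 106 MHz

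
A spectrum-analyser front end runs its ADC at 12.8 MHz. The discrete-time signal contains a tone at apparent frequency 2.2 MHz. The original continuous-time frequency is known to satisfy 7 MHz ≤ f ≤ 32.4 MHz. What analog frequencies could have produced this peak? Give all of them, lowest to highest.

10.6 MHz, 15 MHz, 23.4 MHz, 27.8 MHz

Frequencies that alias to 2.2 MHz are k·fs ± 2.2 MHz for integer k ≥ 0.
k=0: 2.2 MHz.
k=1: 10.6 MHz, 15 MHz.
k=2: 23.4 MHz, 27.8 MHz.
k=3: 36.2 MHz, 40.6 MHz.
Within [7 MHz, 32.4 MHz]: 10.6 MHz, 15 MHz, 23.4 MHz, 27.8 MHz.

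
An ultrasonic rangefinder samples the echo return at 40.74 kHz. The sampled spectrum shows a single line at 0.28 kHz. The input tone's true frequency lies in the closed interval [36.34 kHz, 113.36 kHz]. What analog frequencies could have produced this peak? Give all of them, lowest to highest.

Frequencies that alias to 0.28 kHz are k·fs ± 0.28 kHz for integer k ≥ 0.
k=0: 0.28 kHz.
k=1: 40.46 kHz, 41.02 kHz.
k=2: 81.2 kHz, 81.76 kHz.
k=3: 121.94 kHz, 122.5 kHz.
Within [36.34 kHz, 113.36 kHz]: 40.46 kHz, 41.02 kHz, 81.2 kHz, 81.76 kHz.

40.46 kHz, 41.02 kHz, 81.2 kHz, 81.76 kHz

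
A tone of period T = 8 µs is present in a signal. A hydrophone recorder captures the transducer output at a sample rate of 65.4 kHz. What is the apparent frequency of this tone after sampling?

5.8 kHz

T = 8 µs → f = 1/T = 125 kHz.
125 kHz mod fs = 59.6 kHz.
59.6 kHz > fs/2 = 32.7 kHz, folds to fs − 59.6 kHz = 5.8 kHz.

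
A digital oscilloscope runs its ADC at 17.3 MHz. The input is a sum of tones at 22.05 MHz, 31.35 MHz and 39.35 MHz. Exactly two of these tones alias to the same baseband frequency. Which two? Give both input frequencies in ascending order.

22.05 MHz, 39.35 MHz

fs/2 = 8.65 MHz.
22.05 MHz mod fs = 4.75 MHz.
4.75 MHz ≤ fs/2 = 8.65 MHz, appears at 4.75 MHz.
31.35 MHz mod fs = 14.05 MHz.
14.05 MHz > fs/2 = 8.65 MHz, folds to fs − 14.05 MHz = 3.25 MHz.
39.35 MHz mod fs = 4.75 MHz.
4.75 MHz ≤ fs/2 = 8.65 MHz, appears at 4.75 MHz.
22.05 MHz and 39.35 MHz both map to 4.75 MHz.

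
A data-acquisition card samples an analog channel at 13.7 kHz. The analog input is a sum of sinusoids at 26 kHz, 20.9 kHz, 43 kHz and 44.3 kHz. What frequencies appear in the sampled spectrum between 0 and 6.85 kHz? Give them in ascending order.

1.4 kHz, 1.9 kHz, 3.2 kHz, 6.5 kHz

fs/2 = 6.85 kHz.
26 kHz mod fs = 12.3 kHz.
12.3 kHz > fs/2 = 6.85 kHz, folds to fs − 12.3 kHz = 1.4 kHz.
20.9 kHz mod fs = 7.2 kHz.
7.2 kHz > fs/2 = 6.85 kHz, folds to fs − 7.2 kHz = 6.5 kHz.
43 kHz mod fs = 1.9 kHz.
1.9 kHz ≤ fs/2 = 6.85 kHz, appears at 1.9 kHz.
44.3 kHz mod fs = 3.2 kHz.
3.2 kHz ≤ fs/2 = 6.85 kHz, appears at 3.2 kHz.
Distinct values: {1.4 kHz, 1.9 kHz, 3.2 kHz, 6.5 kHz}.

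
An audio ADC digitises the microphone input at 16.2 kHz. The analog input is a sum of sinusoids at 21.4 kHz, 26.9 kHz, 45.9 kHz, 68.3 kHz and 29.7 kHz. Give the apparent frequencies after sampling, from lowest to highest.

2.7 kHz, 3.5 kHz, 5.2 kHz, 5.5 kHz

fs/2 = 8.1 kHz.
21.4 kHz mod fs = 5.2 kHz.
5.2 kHz ≤ fs/2 = 8.1 kHz, appears at 5.2 kHz.
26.9 kHz mod fs = 10.7 kHz.
10.7 kHz > fs/2 = 8.1 kHz, folds to fs − 10.7 kHz = 5.5 kHz.
45.9 kHz mod fs = 13.5 kHz.
13.5 kHz > fs/2 = 8.1 kHz, folds to fs − 13.5 kHz = 2.7 kHz.
68.3 kHz mod fs = 3.5 kHz.
3.5 kHz ≤ fs/2 = 8.1 kHz, appears at 3.5 kHz.
29.7 kHz mod fs = 13.5 kHz.
13.5 kHz > fs/2 = 8.1 kHz, folds to fs − 13.5 kHz = 2.7 kHz.
Distinct values: {2.7 kHz, 3.5 kHz, 5.2 kHz, 5.5 kHz}.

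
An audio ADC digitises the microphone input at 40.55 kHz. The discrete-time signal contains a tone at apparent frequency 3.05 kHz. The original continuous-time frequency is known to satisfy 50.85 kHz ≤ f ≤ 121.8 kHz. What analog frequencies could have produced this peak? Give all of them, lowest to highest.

78.05 kHz, 84.15 kHz, 118.6 kHz

Frequencies that alias to 3.05 kHz are k·fs ± 3.05 kHz for integer k ≥ 0.
k=0: 3.05 kHz.
k=1: 37.5 kHz, 43.6 kHz.
k=2: 78.05 kHz, 84.15 kHz.
k=3: 118.6 kHz, 124.7 kHz.
k=4: 159.15 kHz, 165.25 kHz.
Within [50.85 kHz, 121.8 kHz]: 78.05 kHz, 84.15 kHz, 118.6 kHz.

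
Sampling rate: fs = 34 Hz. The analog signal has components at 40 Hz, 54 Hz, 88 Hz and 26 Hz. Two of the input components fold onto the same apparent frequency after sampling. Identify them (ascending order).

54 Hz, 88 Hz

fs/2 = 17 Hz.
40 Hz mod fs = 6 Hz.
6 Hz ≤ fs/2 = 17 Hz, appears at 6 Hz.
54 Hz mod fs = 20 Hz.
20 Hz > fs/2 = 17 Hz, folds to fs − 20 Hz = 14 Hz.
88 Hz mod fs = 20 Hz.
20 Hz > fs/2 = 17 Hz, folds to fs − 20 Hz = 14 Hz.
26 Hz > fs/2 = 17 Hz, folds to fs − 26 Hz = 8 Hz.
54 Hz and 88 Hz both map to 14 Hz.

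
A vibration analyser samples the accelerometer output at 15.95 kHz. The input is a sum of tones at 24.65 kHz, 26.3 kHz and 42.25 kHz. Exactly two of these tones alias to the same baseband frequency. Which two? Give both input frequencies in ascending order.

26.3 kHz, 42.25 kHz

fs/2 = 7.975 kHz.
24.65 kHz mod fs = 8.7 kHz.
8.7 kHz > fs/2 = 7.975 kHz, folds to fs − 8.7 kHz = 7.25 kHz.
26.3 kHz mod fs = 10.35 kHz.
10.35 kHz > fs/2 = 7.975 kHz, folds to fs − 10.35 kHz = 5.6 kHz.
42.25 kHz mod fs = 10.35 kHz.
10.35 kHz > fs/2 = 7.975 kHz, folds to fs − 10.35 kHz = 5.6 kHz.
26.3 kHz and 42.25 kHz both map to 5.6 kHz.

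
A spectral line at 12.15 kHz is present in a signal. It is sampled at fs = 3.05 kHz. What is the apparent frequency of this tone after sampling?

12.15 kHz mod fs = 3 kHz.
3 kHz > fs/2 = 1.525 kHz, folds to fs − 3 kHz = 0.05 kHz.

0.05 kHz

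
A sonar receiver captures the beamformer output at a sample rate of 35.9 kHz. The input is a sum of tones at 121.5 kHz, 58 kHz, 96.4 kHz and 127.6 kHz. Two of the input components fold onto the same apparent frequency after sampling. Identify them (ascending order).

58 kHz, 121.5 kHz

fs/2 = 17.95 kHz.
121.5 kHz mod fs = 13.8 kHz.
13.8 kHz ≤ fs/2 = 17.95 kHz, appears at 13.8 kHz.
58 kHz mod fs = 22.1 kHz.
22.1 kHz > fs/2 = 17.95 kHz, folds to fs − 22.1 kHz = 13.8 kHz.
96.4 kHz mod fs = 24.6 kHz.
24.6 kHz > fs/2 = 17.95 kHz, folds to fs − 24.6 kHz = 11.3 kHz.
127.6 kHz mod fs = 19.9 kHz.
19.9 kHz > fs/2 = 17.95 kHz, folds to fs − 19.9 kHz = 16 kHz.
58 kHz and 121.5 kHz both map to 13.8 kHz.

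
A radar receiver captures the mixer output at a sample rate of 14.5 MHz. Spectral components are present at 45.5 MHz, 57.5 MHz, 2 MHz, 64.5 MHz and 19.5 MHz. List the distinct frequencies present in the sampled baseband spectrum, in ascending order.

0.5 MHz, 2 MHz, 5 MHz, 6.5 MHz

fs/2 = 7.25 MHz.
45.5 MHz mod fs = 2 MHz.
2 MHz ≤ fs/2 = 7.25 MHz, appears at 2 MHz.
57.5 MHz mod fs = 14 MHz.
14 MHz > fs/2 = 7.25 MHz, folds to fs − 14 MHz = 0.5 MHz.
2 MHz ≤ fs/2 = 7.25 MHz, passes unchanged.
64.5 MHz mod fs = 6.5 MHz.
6.5 MHz ≤ fs/2 = 7.25 MHz, appears at 6.5 MHz.
19.5 MHz mod fs = 5 MHz.
5 MHz ≤ fs/2 = 7.25 MHz, appears at 5 MHz.
Distinct values: {0.5 MHz, 2 MHz, 5 MHz, 6.5 MHz}.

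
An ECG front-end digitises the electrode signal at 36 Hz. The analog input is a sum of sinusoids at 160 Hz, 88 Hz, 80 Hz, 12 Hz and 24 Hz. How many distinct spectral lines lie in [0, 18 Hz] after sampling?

fs/2 = 18 Hz.
160 Hz mod fs = 16 Hz.
16 Hz ≤ fs/2 = 18 Hz, appears at 16 Hz.
88 Hz mod fs = 16 Hz.
16 Hz ≤ fs/2 = 18 Hz, appears at 16 Hz.
80 Hz mod fs = 8 Hz.
8 Hz ≤ fs/2 = 18 Hz, appears at 8 Hz.
12 Hz ≤ fs/2 = 18 Hz, passes unchanged.
24 Hz > fs/2 = 18 Hz, folds to fs − 24 Hz = 12 Hz.
Distinct values: {8 Hz, 12 Hz, 16 Hz} → 3.

3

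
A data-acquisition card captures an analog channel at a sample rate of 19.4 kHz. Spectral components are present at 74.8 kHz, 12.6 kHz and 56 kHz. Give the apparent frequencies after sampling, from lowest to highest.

fs/2 = 9.7 kHz.
74.8 kHz mod fs = 16.6 kHz.
16.6 kHz > fs/2 = 9.7 kHz, folds to fs − 16.6 kHz = 2.8 kHz.
12.6 kHz > fs/2 = 9.7 kHz, folds to fs − 12.6 kHz = 6.8 kHz.
56 kHz mod fs = 17.2 kHz.
17.2 kHz > fs/2 = 9.7 kHz, folds to fs − 17.2 kHz = 2.2 kHz.
Distinct values: {2.2 kHz, 2.8 kHz, 6.8 kHz}.

2.2 kHz, 2.8 kHz, 6.8 kHz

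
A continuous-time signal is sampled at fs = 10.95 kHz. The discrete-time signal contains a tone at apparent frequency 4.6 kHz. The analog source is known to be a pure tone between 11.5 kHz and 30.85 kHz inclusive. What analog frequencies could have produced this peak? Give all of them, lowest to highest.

Frequencies that alias to 4.6 kHz are k·fs ± 4.6 kHz for integer k ≥ 0.
k=0: 4.6 kHz.
k=1: 6.35 kHz, 15.55 kHz.
k=2: 17.3 kHz, 26.5 kHz.
k=3: 28.25 kHz, 37.45 kHz.
k=4: 39.2 kHz, 48.4 kHz.
Within [11.5 kHz, 30.85 kHz]: 15.55 kHz, 17.3 kHz, 26.5 kHz, 28.25 kHz.

15.55 kHz, 17.3 kHz, 26.5 kHz, 28.25 kHz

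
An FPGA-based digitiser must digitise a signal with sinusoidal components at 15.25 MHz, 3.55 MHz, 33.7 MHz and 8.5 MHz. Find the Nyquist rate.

67.4 MHz

Highest-frequency component: 33.7 MHz.
Nyquist rate = 2 × 33.7 MHz = 67.4 MHz.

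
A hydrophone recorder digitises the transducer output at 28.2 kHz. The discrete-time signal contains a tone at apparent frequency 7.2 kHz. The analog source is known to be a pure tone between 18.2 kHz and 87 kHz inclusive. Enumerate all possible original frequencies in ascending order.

21 kHz, 35.4 kHz, 49.2 kHz, 63.6 kHz, 77.4 kHz

Frequencies that alias to 7.2 kHz are k·fs ± 7.2 kHz for integer k ≥ 0.
k=0: 7.2 kHz.
k=1: 21 kHz, 35.4 kHz.
k=2: 49.2 kHz, 63.6 kHz.
k=3: 77.4 kHz, 91.8 kHz.
k=4: 105.6 kHz, 120 kHz.
Within [18.2 kHz, 87 kHz]: 21 kHz, 35.4 kHz, 49.2 kHz, 63.6 kHz, 77.4 kHz.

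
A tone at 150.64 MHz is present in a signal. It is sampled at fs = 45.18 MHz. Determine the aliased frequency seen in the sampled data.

15.1 MHz

150.64 MHz mod fs = 15.1 MHz.
15.1 MHz ≤ fs/2 = 22.59 MHz, appears at 15.1 MHz.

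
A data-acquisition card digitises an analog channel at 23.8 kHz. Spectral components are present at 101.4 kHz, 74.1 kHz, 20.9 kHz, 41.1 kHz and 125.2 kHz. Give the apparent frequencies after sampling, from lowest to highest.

fs/2 = 11.9 kHz.
101.4 kHz mod fs = 6.2 kHz.
6.2 kHz ≤ fs/2 = 11.9 kHz, appears at 6.2 kHz.
74.1 kHz mod fs = 2.7 kHz.
2.7 kHz ≤ fs/2 = 11.9 kHz, appears at 2.7 kHz.
20.9 kHz > fs/2 = 11.9 kHz, folds to fs − 20.9 kHz = 2.9 kHz.
41.1 kHz mod fs = 17.3 kHz.
17.3 kHz > fs/2 = 11.9 kHz, folds to fs − 17.3 kHz = 6.5 kHz.
125.2 kHz mod fs = 6.2 kHz.
6.2 kHz ≤ fs/2 = 11.9 kHz, appears at 6.2 kHz.
Distinct values: {2.7 kHz, 2.9 kHz, 6.2 kHz, 6.5 kHz}.

2.7 kHz, 2.9 kHz, 6.2 kHz, 6.5 kHz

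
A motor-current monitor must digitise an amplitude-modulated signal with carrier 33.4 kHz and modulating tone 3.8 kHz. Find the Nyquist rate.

74.4 kHz

AM sidebands sit at fc ± fm = 29.6 kHz and 37.2 kHz.
Highest-frequency component: 37.2 kHz.
Nyquist rate = 2 × 37.2 kHz = 74.4 kHz.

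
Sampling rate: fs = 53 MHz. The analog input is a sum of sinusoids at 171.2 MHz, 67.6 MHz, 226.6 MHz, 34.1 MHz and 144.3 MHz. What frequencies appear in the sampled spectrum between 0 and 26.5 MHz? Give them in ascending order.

fs/2 = 26.5 MHz.
171.2 MHz mod fs = 12.2 MHz.
12.2 MHz ≤ fs/2 = 26.5 MHz, appears at 12.2 MHz.
67.6 MHz mod fs = 14.6 MHz.
14.6 MHz ≤ fs/2 = 26.5 MHz, appears at 14.6 MHz.
226.6 MHz mod fs = 14.6 MHz.
14.6 MHz ≤ fs/2 = 26.5 MHz, appears at 14.6 MHz.
34.1 MHz > fs/2 = 26.5 MHz, folds to fs − 34.1 MHz = 18.9 MHz.
144.3 MHz mod fs = 38.3 MHz.
38.3 MHz > fs/2 = 26.5 MHz, folds to fs − 38.3 MHz = 14.7 MHz.
Distinct values: {12.2 MHz, 14.6 MHz, 14.7 MHz, 18.9 MHz}.

12.2 MHz, 14.6 MHz, 14.7 MHz, 18.9 MHz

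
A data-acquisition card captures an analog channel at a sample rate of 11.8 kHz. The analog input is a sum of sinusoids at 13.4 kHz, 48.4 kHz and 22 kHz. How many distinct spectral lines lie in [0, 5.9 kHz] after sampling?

2

fs/2 = 5.9 kHz.
13.4 kHz mod fs = 1.6 kHz.
1.6 kHz ≤ fs/2 = 5.9 kHz, appears at 1.6 kHz.
48.4 kHz mod fs = 1.2 kHz.
1.2 kHz ≤ fs/2 = 5.9 kHz, appears at 1.2 kHz.
22 kHz mod fs = 10.2 kHz.
10.2 kHz > fs/2 = 5.9 kHz, folds to fs − 10.2 kHz = 1.6 kHz.
Distinct values: {1.2 kHz, 1.6 kHz} → 2.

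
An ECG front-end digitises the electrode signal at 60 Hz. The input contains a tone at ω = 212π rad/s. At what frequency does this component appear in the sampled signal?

ω = 212π rad/s → f = ω/(2π) = 106 Hz.
106 Hz mod fs = 46 Hz.
46 Hz > fs/2 = 30 Hz, folds to fs − 46 Hz = 14 Hz.

14 Hz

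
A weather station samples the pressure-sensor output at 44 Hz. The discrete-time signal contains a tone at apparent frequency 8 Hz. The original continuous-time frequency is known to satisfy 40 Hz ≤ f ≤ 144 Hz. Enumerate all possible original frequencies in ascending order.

Frequencies that alias to 8 Hz are k·fs ± 8 Hz for integer k ≥ 0.
k=0: 8 Hz.
k=1: 36 Hz, 52 Hz.
k=2: 80 Hz, 96 Hz.
k=3: 124 Hz, 140 Hz.
k=4: 168 Hz, 184 Hz.
Within [40 Hz, 144 Hz]: 52 Hz, 80 Hz, 96 Hz, 124 Hz, 140 Hz.

52 Hz, 80 Hz, 96 Hz, 124 Hz, 140 Hz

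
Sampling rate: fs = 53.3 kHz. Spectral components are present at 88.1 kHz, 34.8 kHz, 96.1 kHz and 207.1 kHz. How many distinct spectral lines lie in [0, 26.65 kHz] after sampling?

fs/2 = 26.65 kHz.
88.1 kHz mod fs = 34.8 kHz.
34.8 kHz > fs/2 = 26.65 kHz, folds to fs − 34.8 kHz = 18.5 kHz.
34.8 kHz > fs/2 = 26.65 kHz, folds to fs − 34.8 kHz = 18.5 kHz.
96.1 kHz mod fs = 42.8 kHz.
42.8 kHz > fs/2 = 26.65 kHz, folds to fs − 42.8 kHz = 10.5 kHz.
207.1 kHz mod fs = 47.2 kHz.
47.2 kHz > fs/2 = 26.65 kHz, folds to fs − 47.2 kHz = 6.1 kHz.
Distinct values: {6.1 kHz, 10.5 kHz, 18.5 kHz} → 3.

3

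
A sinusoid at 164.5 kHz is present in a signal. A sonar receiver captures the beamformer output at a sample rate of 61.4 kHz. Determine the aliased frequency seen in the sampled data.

19.7 kHz

164.5 kHz mod fs = 41.7 kHz.
41.7 kHz > fs/2 = 30.7 kHz, folds to fs − 41.7 kHz = 19.7 kHz.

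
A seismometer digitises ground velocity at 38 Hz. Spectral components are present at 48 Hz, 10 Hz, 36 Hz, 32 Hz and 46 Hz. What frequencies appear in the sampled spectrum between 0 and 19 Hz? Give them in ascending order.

2 Hz, 6 Hz, 8 Hz, 10 Hz

fs/2 = 19 Hz.
48 Hz mod fs = 10 Hz.
10 Hz ≤ fs/2 = 19 Hz, appears at 10 Hz.
10 Hz ≤ fs/2 = 19 Hz, passes unchanged.
36 Hz > fs/2 = 19 Hz, folds to fs − 36 Hz = 2 Hz.
32 Hz > fs/2 = 19 Hz, folds to fs − 32 Hz = 6 Hz.
46 Hz mod fs = 8 Hz.
8 Hz ≤ fs/2 = 19 Hz, appears at 8 Hz.
Distinct values: {2 Hz, 6 Hz, 8 Hz, 10 Hz}.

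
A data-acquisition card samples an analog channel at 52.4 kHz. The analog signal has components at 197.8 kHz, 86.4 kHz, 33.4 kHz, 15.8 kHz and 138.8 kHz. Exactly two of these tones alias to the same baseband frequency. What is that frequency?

fs/2 = 26.2 kHz.
197.8 kHz mod fs = 40.6 kHz.
40.6 kHz > fs/2 = 26.2 kHz, folds to fs − 40.6 kHz = 11.8 kHz.
86.4 kHz mod fs = 34 kHz.
34 kHz > fs/2 = 26.2 kHz, folds to fs − 34 kHz = 18.4 kHz.
33.4 kHz > fs/2 = 26.2 kHz, folds to fs − 33.4 kHz = 19 kHz.
15.8 kHz ≤ fs/2 = 26.2 kHz, passes unchanged.
138.8 kHz mod fs = 34 kHz.
34 kHz > fs/2 = 26.2 kHz, folds to fs − 34 kHz = 18.4 kHz.
86.4 kHz and 138.8 kHz both map to 18.4 kHz.

18.4 kHz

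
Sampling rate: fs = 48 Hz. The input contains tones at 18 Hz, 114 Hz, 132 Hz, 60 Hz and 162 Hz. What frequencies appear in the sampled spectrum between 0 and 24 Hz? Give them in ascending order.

fs/2 = 24 Hz.
18 Hz ≤ fs/2 = 24 Hz, passes unchanged.
114 Hz mod fs = 18 Hz.
18 Hz ≤ fs/2 = 24 Hz, appears at 18 Hz.
132 Hz mod fs = 36 Hz.
36 Hz > fs/2 = 24 Hz, folds to fs − 36 Hz = 12 Hz.
60 Hz mod fs = 12 Hz.
12 Hz ≤ fs/2 = 24 Hz, appears at 12 Hz.
162 Hz mod fs = 18 Hz.
18 Hz ≤ fs/2 = 24 Hz, appears at 18 Hz.
Distinct values: {12 Hz, 18 Hz}.

12 Hz, 18 Hz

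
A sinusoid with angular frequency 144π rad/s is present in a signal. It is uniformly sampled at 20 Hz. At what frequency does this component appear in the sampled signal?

8 Hz

ω = 144π rad/s → f = ω/(2π) = 72 Hz.
72 Hz mod fs = 12 Hz.
12 Hz > fs/2 = 10 Hz, folds to fs − 12 Hz = 8 Hz.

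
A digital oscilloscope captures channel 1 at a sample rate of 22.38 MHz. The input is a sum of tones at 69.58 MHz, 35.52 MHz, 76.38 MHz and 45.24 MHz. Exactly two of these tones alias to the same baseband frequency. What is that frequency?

fs/2 = 11.19 MHz.
69.58 MHz mod fs = 2.44 MHz.
2.44 MHz ≤ fs/2 = 11.19 MHz, appears at 2.44 MHz.
35.52 MHz mod fs = 13.14 MHz.
13.14 MHz > fs/2 = 11.19 MHz, folds to fs − 13.14 MHz = 9.24 MHz.
76.38 MHz mod fs = 9.24 MHz.
9.24 MHz ≤ fs/2 = 11.19 MHz, appears at 9.24 MHz.
45.24 MHz mod fs = 0.48 MHz.
0.48 MHz ≤ fs/2 = 11.19 MHz, appears at 0.48 MHz.
35.52 MHz and 76.38 MHz both map to 9.24 MHz.

9.24 MHz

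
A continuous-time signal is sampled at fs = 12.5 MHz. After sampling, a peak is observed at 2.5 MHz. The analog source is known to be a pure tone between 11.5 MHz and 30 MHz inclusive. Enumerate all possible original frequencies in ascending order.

Frequencies that alias to 2.5 MHz are k·fs ± 2.5 MHz for integer k ≥ 0.
k=0: 2.5 MHz.
k=1: 10 MHz, 15 MHz.
k=2: 22.5 MHz, 27.5 MHz.
k=3: 35 MHz, 40 MHz.
Within [11.5 MHz, 30 MHz]: 15 MHz, 22.5 MHz, 27.5 MHz.

15 MHz, 22.5 MHz, 27.5 MHz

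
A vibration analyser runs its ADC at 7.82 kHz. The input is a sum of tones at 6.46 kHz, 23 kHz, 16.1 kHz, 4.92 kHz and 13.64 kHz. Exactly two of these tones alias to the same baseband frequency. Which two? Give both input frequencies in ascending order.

16.1 kHz, 23 kHz

fs/2 = 3.91 kHz.
6.46 kHz > fs/2 = 3.91 kHz, folds to fs − 6.46 kHz = 1.36 kHz.
23 kHz mod fs = 7.36 kHz.
7.36 kHz > fs/2 = 3.91 kHz, folds to fs − 7.36 kHz = 0.46 kHz.
16.1 kHz mod fs = 0.46 kHz.
0.46 kHz ≤ fs/2 = 3.91 kHz, appears at 0.46 kHz.
4.92 kHz > fs/2 = 3.91 kHz, folds to fs − 4.92 kHz = 2.9 kHz.
13.64 kHz mod fs = 5.82 kHz.
5.82 kHz > fs/2 = 3.91 kHz, folds to fs − 5.82 kHz = 2 kHz.
16.1 kHz and 23 kHz both map to 0.46 kHz.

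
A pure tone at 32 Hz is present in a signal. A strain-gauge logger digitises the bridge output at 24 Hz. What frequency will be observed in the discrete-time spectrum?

32 Hz mod fs = 8 Hz.
8 Hz ≤ fs/2 = 12 Hz, appears at 8 Hz.

8 Hz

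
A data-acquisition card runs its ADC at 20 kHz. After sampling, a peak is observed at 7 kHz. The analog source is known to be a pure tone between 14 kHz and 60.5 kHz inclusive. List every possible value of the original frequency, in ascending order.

Frequencies that alias to 7 kHz are k·fs ± 7 kHz for integer k ≥ 0.
k=0: 7 kHz.
k=1: 13 kHz, 27 kHz.
k=2: 33 kHz, 47 kHz.
k=3: 53 kHz, 67 kHz.
k=4: 73 kHz, 87 kHz.
Within [14 kHz, 60.5 kHz]: 27 kHz, 33 kHz, 47 kHz, 53 kHz.

27 kHz, 33 kHz, 47 kHz, 53 kHz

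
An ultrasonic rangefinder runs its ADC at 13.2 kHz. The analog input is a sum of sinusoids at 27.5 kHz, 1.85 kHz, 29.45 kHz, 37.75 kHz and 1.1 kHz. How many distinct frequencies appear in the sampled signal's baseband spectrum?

fs/2 = 6.6 kHz.
27.5 kHz mod fs = 1.1 kHz.
1.1 kHz ≤ fs/2 = 6.6 kHz, appears at 1.1 kHz.
1.85 kHz ≤ fs/2 = 6.6 kHz, passes unchanged.
29.45 kHz mod fs = 3.05 kHz.
3.05 kHz ≤ fs/2 = 6.6 kHz, appears at 3.05 kHz.
37.75 kHz mod fs = 11.35 kHz.
11.35 kHz > fs/2 = 6.6 kHz, folds to fs − 11.35 kHz = 1.85 kHz.
1.1 kHz ≤ fs/2 = 6.6 kHz, passes unchanged.
Distinct values: {1.1 kHz, 1.85 kHz, 3.05 kHz} → 3.

3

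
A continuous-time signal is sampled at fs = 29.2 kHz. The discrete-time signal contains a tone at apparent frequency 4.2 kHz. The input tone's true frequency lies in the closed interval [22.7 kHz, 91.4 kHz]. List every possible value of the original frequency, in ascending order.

Frequencies that alias to 4.2 kHz are k·fs ± 4.2 kHz for integer k ≥ 0.
k=0: 4.2 kHz.
k=1: 25 kHz, 33.4 kHz.
k=2: 54.2 kHz, 62.6 kHz.
k=3: 83.4 kHz, 91.8 kHz.
k=4: 112.6 kHz, 121 kHz.
Within [22.7 kHz, 91.4 kHz]: 25 kHz, 33.4 kHz, 54.2 kHz, 62.6 kHz, 83.4 kHz.

25 kHz, 33.4 kHz, 54.2 kHz, 62.6 kHz, 83.4 kHz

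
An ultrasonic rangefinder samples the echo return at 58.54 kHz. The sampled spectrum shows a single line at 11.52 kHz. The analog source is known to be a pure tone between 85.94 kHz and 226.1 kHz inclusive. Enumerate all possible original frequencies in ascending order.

105.56 kHz, 128.6 kHz, 164.1 kHz, 187.14 kHz, 222.64 kHz

Frequencies that alias to 11.52 kHz are k·fs ± 11.52 kHz for integer k ≥ 0.
k=0: 11.52 kHz.
k=1: 47.02 kHz, 70.06 kHz.
k=2: 105.56 kHz, 128.6 kHz.
k=3: 164.1 kHz, 187.14 kHz.
k=4: 222.64 kHz, 245.68 kHz.
k=5: 281.18 kHz, 304.22 kHz.
Within [85.94 kHz, 226.1 kHz]: 105.56 kHz, 128.6 kHz, 164.1 kHz, 187.14 kHz, 222.64 kHz.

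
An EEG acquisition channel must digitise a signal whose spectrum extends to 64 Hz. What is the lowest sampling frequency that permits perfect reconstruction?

128 Hz

Nyquist rate = 2 × 64 Hz = 128 Hz.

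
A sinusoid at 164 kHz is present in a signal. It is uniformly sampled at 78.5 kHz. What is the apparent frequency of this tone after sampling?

164 kHz mod fs = 7 kHz.
7 kHz ≤ fs/2 = 39.25 kHz, appears at 7 kHz.

7 kHz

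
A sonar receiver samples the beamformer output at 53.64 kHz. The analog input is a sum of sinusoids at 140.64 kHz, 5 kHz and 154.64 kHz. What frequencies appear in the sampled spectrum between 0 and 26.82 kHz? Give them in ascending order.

fs/2 = 26.82 kHz.
140.64 kHz mod fs = 33.36 kHz.
33.36 kHz > fs/2 = 26.82 kHz, folds to fs − 33.36 kHz = 20.28 kHz.
5 kHz ≤ fs/2 = 26.82 kHz, passes unchanged.
154.64 kHz mod fs = 47.36 kHz.
47.36 kHz > fs/2 = 26.82 kHz, folds to fs − 47.36 kHz = 6.28 kHz.
Distinct values: {5 kHz, 6.28 kHz, 20.28 kHz}.

5 kHz, 6.28 kHz, 20.28 kHz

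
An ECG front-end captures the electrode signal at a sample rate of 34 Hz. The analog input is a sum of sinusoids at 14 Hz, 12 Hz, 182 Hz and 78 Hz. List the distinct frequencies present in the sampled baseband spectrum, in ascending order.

fs/2 = 17 Hz.
14 Hz ≤ fs/2 = 17 Hz, passes unchanged.
12 Hz ≤ fs/2 = 17 Hz, passes unchanged.
182 Hz mod fs = 12 Hz.
12 Hz ≤ fs/2 = 17 Hz, appears at 12 Hz.
78 Hz mod fs = 10 Hz.
10 Hz ≤ fs/2 = 17 Hz, appears at 10 Hz.
Distinct values: {10 Hz, 12 Hz, 14 Hz}.

10 Hz, 12 Hz, 14 Hz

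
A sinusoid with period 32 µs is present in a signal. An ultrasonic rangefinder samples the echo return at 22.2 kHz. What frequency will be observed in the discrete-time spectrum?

T = 32 µs → f = 1/T = 31.25 kHz.
31.25 kHz mod fs = 9.05 kHz.
9.05 kHz ≤ fs/2 = 11.1 kHz, appears at 9.05 kHz.

9.05 kHz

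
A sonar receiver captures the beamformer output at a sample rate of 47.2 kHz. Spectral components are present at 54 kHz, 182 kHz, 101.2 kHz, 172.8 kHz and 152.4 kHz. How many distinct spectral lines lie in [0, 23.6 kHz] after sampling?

fs/2 = 23.6 kHz.
54 kHz mod fs = 6.8 kHz.
6.8 kHz ≤ fs/2 = 23.6 kHz, appears at 6.8 kHz.
182 kHz mod fs = 40.4 kHz.
40.4 kHz > fs/2 = 23.6 kHz, folds to fs − 40.4 kHz = 6.8 kHz.
101.2 kHz mod fs = 6.8 kHz.
6.8 kHz ≤ fs/2 = 23.6 kHz, appears at 6.8 kHz.
172.8 kHz mod fs = 31.2 kHz.
31.2 kHz > fs/2 = 23.6 kHz, folds to fs − 31.2 kHz = 16 kHz.
152.4 kHz mod fs = 10.8 kHz.
10.8 kHz ≤ fs/2 = 23.6 kHz, appears at 10.8 kHz.
Distinct values: {6.8 kHz, 10.8 kHz, 16 kHz} → 3.

3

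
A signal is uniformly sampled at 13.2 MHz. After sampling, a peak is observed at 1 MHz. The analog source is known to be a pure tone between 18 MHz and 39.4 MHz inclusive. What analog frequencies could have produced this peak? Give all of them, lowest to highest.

Frequencies that alias to 1 MHz are k·fs ± 1 MHz for integer k ≥ 0.
k=0: 1 MHz.
k=1: 12.2 MHz, 14.2 MHz.
k=2: 25.4 MHz, 27.4 MHz.
k=3: 38.6 MHz, 40.6 MHz.
k=4: 51.8 MHz, 53.8 MHz.
Within [18 MHz, 39.4 MHz]: 25.4 MHz, 27.4 MHz, 38.6 MHz.

25.4 MHz, 27.4 MHz, 38.6 MHz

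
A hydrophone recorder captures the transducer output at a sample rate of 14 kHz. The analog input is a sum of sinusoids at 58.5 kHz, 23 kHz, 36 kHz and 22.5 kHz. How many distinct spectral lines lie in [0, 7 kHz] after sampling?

fs/2 = 7 kHz.
58.5 kHz mod fs = 2.5 kHz.
2.5 kHz ≤ fs/2 = 7 kHz, appears at 2.5 kHz.
23 kHz mod fs = 9 kHz.
9 kHz > fs/2 = 7 kHz, folds to fs − 9 kHz = 5 kHz.
36 kHz mod fs = 8 kHz.
8 kHz > fs/2 = 7 kHz, folds to fs − 8 kHz = 6 kHz.
22.5 kHz mod fs = 8.5 kHz.
8.5 kHz > fs/2 = 7 kHz, folds to fs − 8.5 kHz = 5.5 kHz.
Distinct values: {2.5 kHz, 5 kHz, 5.5 kHz, 6 kHz} → 4.

4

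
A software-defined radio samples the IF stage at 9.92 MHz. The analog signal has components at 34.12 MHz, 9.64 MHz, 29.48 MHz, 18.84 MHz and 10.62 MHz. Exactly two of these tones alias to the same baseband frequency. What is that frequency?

fs/2 = 4.96 MHz.
34.12 MHz mod fs = 4.36 MHz.
4.36 MHz ≤ fs/2 = 4.96 MHz, appears at 4.36 MHz.
9.64 MHz > fs/2 = 4.96 MHz, folds to fs − 9.64 MHz = 0.28 MHz.
29.48 MHz mod fs = 9.64 MHz.
9.64 MHz > fs/2 = 4.96 MHz, folds to fs − 9.64 MHz = 0.28 MHz.
18.84 MHz mod fs = 8.92 MHz.
8.92 MHz > fs/2 = 4.96 MHz, folds to fs − 8.92 MHz = 1 MHz.
10.62 MHz mod fs = 0.7 MHz.
0.7 MHz ≤ fs/2 = 4.96 MHz, appears at 0.7 MHz.
9.64 MHz and 29.48 MHz both map to 0.28 MHz.

0.28 MHz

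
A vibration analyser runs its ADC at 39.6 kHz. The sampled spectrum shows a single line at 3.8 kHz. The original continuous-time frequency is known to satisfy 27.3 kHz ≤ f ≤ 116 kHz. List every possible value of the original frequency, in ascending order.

35.8 kHz, 43.4 kHz, 75.4 kHz, 83 kHz, 115 kHz

Frequencies that alias to 3.8 kHz are k·fs ± 3.8 kHz for integer k ≥ 0.
k=0: 3.8 kHz.
k=1: 35.8 kHz, 43.4 kHz.
k=2: 75.4 kHz, 83 kHz.
k=3: 115 kHz, 122.6 kHz.
k=4: 154.6 kHz, 162.2 kHz.
Within [27.3 kHz, 116 kHz]: 35.8 kHz, 43.4 kHz, 75.4 kHz, 83 kHz, 115 kHz.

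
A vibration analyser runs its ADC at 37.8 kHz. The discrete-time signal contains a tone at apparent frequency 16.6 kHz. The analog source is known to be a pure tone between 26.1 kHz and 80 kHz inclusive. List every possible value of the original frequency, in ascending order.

54.4 kHz, 59 kHz

Frequencies that alias to 16.6 kHz are k·fs ± 16.6 kHz for integer k ≥ 0.
k=0: 16.6 kHz.
k=1: 21.2 kHz, 54.4 kHz.
k=2: 59 kHz, 92.2 kHz.
k=3: 96.8 kHz, 130 kHz.
Within [26.1 kHz, 80 kHz]: 54.4 kHz, 59 kHz.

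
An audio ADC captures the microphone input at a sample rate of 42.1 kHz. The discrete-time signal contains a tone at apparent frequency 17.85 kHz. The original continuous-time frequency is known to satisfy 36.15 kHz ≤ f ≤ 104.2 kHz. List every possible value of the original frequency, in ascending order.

59.95 kHz, 66.35 kHz, 102.05 kHz

Frequencies that alias to 17.85 kHz are k·fs ± 17.85 kHz for integer k ≥ 0.
k=0: 17.85 kHz.
k=1: 24.25 kHz, 59.95 kHz.
k=2: 66.35 kHz, 102.05 kHz.
k=3: 108.45 kHz, 144.15 kHz.
Within [36.15 kHz, 104.2 kHz]: 59.95 kHz, 66.35 kHz, 102.05 kHz.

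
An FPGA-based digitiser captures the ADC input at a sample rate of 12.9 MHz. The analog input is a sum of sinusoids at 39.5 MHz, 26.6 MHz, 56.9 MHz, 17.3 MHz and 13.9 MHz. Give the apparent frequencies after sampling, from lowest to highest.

fs/2 = 6.45 MHz.
39.5 MHz mod fs = 0.8 MHz.
0.8 MHz ≤ fs/2 = 6.45 MHz, appears at 0.8 MHz.
26.6 MHz mod fs = 0.8 MHz.
0.8 MHz ≤ fs/2 = 6.45 MHz, appears at 0.8 MHz.
56.9 MHz mod fs = 5.3 MHz.
5.3 MHz ≤ fs/2 = 6.45 MHz, appears at 5.3 MHz.
17.3 MHz mod fs = 4.4 MHz.
4.4 MHz ≤ fs/2 = 6.45 MHz, appears at 4.4 MHz.
13.9 MHz mod fs = 1 MHz.
1 MHz ≤ fs/2 = 6.45 MHz, appears at 1 MHz.
Distinct values: {0.8 MHz, 1 MHz, 4.4 MHz, 5.3 MHz}.

0.8 MHz, 1 MHz, 4.4 MHz, 5.3 MHz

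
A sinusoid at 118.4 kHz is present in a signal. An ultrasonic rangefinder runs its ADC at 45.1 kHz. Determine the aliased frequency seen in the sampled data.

16.9 kHz

118.4 kHz mod fs = 28.2 kHz.
28.2 kHz > fs/2 = 22.55 kHz, folds to fs − 28.2 kHz = 16.9 kHz.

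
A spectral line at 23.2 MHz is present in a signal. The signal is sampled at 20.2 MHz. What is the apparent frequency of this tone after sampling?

23.2 MHz mod fs = 3 MHz.
3 MHz ≤ fs/2 = 10.1 MHz, appears at 3 MHz.

3 MHz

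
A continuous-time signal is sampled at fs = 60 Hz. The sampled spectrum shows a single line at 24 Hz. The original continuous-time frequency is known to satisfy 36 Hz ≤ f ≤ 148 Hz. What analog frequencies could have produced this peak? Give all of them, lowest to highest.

36 Hz, 84 Hz, 96 Hz, 144 Hz

Frequencies that alias to 24 Hz are k·fs ± 24 Hz for integer k ≥ 0.
k=0: 24 Hz.
k=1: 36 Hz, 84 Hz.
k=2: 96 Hz, 144 Hz.
k=3: 156 Hz, 204 Hz.
Within [36 Hz, 148 Hz]: 36 Hz, 84 Hz, 96 Hz, 144 Hz.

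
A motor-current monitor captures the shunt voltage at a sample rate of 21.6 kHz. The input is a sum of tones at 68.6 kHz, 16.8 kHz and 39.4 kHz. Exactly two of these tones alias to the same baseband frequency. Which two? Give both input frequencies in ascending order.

39.4 kHz, 68.6 kHz

fs/2 = 10.8 kHz.
68.6 kHz mod fs = 3.8 kHz.
3.8 kHz ≤ fs/2 = 10.8 kHz, appears at 3.8 kHz.
16.8 kHz > fs/2 = 10.8 kHz, folds to fs − 16.8 kHz = 4.8 kHz.
39.4 kHz mod fs = 17.8 kHz.
17.8 kHz > fs/2 = 10.8 kHz, folds to fs − 17.8 kHz = 3.8 kHz.
39.4 kHz and 68.6 kHz both map to 3.8 kHz.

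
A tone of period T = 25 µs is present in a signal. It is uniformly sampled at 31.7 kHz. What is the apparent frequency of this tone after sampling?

T = 25 µs → f = 1/T = 40 kHz.
40 kHz mod fs = 8.3 kHz.
8.3 kHz ≤ fs/2 = 15.85 kHz, appears at 8.3 kHz.

8.3 kHz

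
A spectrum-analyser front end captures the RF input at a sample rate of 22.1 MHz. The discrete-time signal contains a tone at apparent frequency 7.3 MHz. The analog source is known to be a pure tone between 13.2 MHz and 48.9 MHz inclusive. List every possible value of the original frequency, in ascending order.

Frequencies that alias to 7.3 MHz are k·fs ± 7.3 MHz for integer k ≥ 0.
k=0: 7.3 MHz.
k=1: 14.8 MHz, 29.4 MHz.
k=2: 36.9 MHz, 51.5 MHz.
k=3: 59 MHz, 73.6 MHz.
Within [13.2 MHz, 48.9 MHz]: 14.8 MHz, 29.4 MHz, 36.9 MHz.

14.8 MHz, 29.4 MHz, 36.9 MHz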